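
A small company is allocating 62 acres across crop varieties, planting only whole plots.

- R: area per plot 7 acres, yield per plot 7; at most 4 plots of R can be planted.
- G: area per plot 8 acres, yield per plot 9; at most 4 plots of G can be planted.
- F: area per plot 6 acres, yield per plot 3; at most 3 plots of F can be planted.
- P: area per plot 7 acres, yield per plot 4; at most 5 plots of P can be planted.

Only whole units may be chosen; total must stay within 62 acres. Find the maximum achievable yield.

64

This is a bounded integer knapsack.
G has the best ratio (9/8); taking only G gives at most 4×9 = 36 (stopped by the supply cap of 4).
Mixing does better — 4×R and 4×G: area 60 ≤ 62, yield 4·7 + 4·9 = 64.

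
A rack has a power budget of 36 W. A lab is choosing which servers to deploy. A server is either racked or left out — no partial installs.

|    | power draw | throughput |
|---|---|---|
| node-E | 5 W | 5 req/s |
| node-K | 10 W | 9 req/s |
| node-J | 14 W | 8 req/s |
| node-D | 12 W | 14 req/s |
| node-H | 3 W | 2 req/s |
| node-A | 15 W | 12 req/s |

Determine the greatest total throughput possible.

This is a 0-1 knapsack instance.
Take node-E, node-D, node-H, and node-A: power draw 5 + 12 + 3 + 15 = 35 ≤ 36, throughput 5 + 14 + 2 + 12 = 33.
No other feasible combination does better.

33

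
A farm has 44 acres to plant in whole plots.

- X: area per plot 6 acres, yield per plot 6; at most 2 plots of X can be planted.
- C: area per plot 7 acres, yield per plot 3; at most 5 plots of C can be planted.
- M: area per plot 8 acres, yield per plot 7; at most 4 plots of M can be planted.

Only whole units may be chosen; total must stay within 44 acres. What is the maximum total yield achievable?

40

This is a bounded integer knapsack.
X has the best ratio (6/6); taking only X gives at most 2×6 = 12 (stopped by the supply cap of 2).
Mixing does better — 2×X and 4×M: area 44 ≤ 44, yield 2·6 + 4·7 = 40.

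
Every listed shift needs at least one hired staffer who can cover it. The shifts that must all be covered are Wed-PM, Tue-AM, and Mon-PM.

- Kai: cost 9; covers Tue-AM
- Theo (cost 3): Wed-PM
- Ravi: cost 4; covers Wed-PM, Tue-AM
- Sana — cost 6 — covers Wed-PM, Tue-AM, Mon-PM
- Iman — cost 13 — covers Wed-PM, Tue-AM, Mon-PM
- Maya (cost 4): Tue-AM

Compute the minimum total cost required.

6

Sana alone covers Wed-PM, Tue-AM, Mon-PM — every shift.
Total cost: 6.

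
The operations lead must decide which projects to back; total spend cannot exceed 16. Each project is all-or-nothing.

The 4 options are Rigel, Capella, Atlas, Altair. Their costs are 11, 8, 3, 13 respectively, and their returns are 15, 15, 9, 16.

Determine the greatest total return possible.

Allowing fractional choices, the relaxed optimum would be about 30.8, but projects are indivisible.
Atlas + Altair: cost 3 + 13 = 16 ≤ 16, return 9 + 16 = 25.
Rigel + Atlas: cost 11 + 3 = 14 ≤ 16, return 15 + 9 = 24.
Capella + Atlas: cost 8 + 3 = 11 ≤ 16, return 15 + 9 = 24.
Best is Atlas and Altair with total return 25.

25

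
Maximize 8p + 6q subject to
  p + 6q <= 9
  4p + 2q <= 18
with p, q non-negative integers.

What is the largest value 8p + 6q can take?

32

Relaxing integrality, the LP optimum is 37.64 at (p,q) = (4.09, 0.818), which is not an integer point.
(p,q)=(4,0): 1·4+6·0=4≤9, 4·4+2·0=16≤18, objective 32.
(p,q)=(3,1): 1·3+6·1=9≤9, 4·3+2·1=14≤18, objective 30.
Maximum is 32 at (p,q)=(4,0).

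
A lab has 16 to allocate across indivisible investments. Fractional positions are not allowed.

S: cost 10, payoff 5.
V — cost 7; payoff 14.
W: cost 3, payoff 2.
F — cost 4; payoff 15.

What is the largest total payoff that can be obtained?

Allowing fractional choices, the relaxed optimum would be about 32.0, but investments are indivisible.
V + W + F: cost 7 + 3 + 4 = 14 ≤ 16, payoff 14 + 2 + 15 = 31.
V + F: cost 7 + 4 = 11 ≤ 16, payoff 14 + 15 = 29.
S + F: cost 10 + 4 = 14 ≤ 16, payoff 5 + 15 = 20.
Best is V, W, and F with total payoff 31.

31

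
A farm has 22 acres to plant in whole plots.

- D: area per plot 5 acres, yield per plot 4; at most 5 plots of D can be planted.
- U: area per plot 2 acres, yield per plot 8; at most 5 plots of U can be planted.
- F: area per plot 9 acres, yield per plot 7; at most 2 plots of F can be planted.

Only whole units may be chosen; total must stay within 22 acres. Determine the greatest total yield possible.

This is a bounded integer knapsack.
U has the best ratio (8/2); taking only U gives at most 5×8 = 40 (stopped by the supply cap of 5).
Mixing does better — 2×D and 5×U: area 20 ≤ 22, yield 2·4 + 5·8 = 48.

48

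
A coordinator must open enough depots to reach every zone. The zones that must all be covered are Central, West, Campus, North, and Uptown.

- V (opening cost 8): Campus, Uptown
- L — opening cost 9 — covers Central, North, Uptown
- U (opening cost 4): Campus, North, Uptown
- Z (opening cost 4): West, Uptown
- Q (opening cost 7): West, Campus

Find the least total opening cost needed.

16

Choose L and Q: together they cover Central, West, Campus, North, Uptown — every zone.
Total opening cost: 9 + 7 = 16.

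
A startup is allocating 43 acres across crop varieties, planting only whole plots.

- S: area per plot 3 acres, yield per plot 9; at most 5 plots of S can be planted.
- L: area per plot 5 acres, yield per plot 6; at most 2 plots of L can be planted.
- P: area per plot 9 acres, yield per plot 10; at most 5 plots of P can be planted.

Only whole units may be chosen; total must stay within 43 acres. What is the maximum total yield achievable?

S has the best ratio (9/3); taking only S gives at most 5×9 = 45 (stopped by the supply cap of 5).
Mixing does better — 5×S, 2×L, and 2×P: area 43 ≤ 43, yield 5·9 + 2·6 + 2·10 = 77.

77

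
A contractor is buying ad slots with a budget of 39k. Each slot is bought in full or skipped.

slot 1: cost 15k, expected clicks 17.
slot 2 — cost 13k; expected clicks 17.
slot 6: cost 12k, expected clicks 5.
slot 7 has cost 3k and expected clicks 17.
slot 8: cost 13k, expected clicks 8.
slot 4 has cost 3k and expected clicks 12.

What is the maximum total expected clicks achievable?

63

slot 2 + slot 7 + slot 8 + slot 4: cost 13 + 3 + 13 + 3 = 32 ≤ 39, expected clicks 17 + 17 + 8 + 12 = 54.
slot 1 + slot 2 + slot 7 + slot 4: cost 15 + 13 + 3 + 3 = 34 ≤ 39, expected clicks 17 + 17 + 17 + 12 = 63.
Best is slot 1, slot 2, slot 7, and slot 4 with total expected clicks 63.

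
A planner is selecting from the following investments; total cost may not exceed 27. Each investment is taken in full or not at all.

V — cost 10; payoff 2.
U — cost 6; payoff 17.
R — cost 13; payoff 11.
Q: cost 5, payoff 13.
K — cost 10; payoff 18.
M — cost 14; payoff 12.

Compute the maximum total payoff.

48

Allowing fractional choices, the relaxed optimum would be about 53.1, but investments are indivisible.
U + Q + M: cost 6 + 5 + 14 = 25 ≤ 27, payoff 17 + 13 + 12 = 42.
U + Q + K: cost 6 + 5 + 10 = 21 ≤ 27, payoff 17 + 13 + 18 = 48.
U + R + Q: cost 6 + 13 + 5 = 24 ≤ 27, payoff 17 + 11 + 13 = 41.
Best is U, Q, and K with total payoff 48.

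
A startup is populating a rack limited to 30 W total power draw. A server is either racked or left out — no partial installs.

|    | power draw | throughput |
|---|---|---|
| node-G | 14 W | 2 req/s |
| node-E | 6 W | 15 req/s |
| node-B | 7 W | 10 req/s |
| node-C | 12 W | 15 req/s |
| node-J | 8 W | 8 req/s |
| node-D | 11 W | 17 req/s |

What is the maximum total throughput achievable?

47

Take node-E, node-C, and node-D: power draw 6 + 12 + 11 = 29 ≤ 30, throughput 15 + 15 + 17 = 47.
No other feasible combination does better.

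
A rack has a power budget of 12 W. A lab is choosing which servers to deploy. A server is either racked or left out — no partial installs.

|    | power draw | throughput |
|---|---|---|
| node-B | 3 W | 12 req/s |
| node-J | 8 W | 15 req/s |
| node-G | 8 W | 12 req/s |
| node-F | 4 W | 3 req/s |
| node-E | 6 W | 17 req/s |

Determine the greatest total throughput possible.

Take node-B and node-E: power draw 3 + 6 = 9 ≤ 12, throughput 12 + 17 = 29.
No other feasible combination does better.

29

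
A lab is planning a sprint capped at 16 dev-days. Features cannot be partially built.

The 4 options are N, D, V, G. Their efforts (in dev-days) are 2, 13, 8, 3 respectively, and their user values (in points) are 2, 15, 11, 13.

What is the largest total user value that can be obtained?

28

Take D and G: effort 13 + 3 = 16 ≤ 16, user value 15 + 13 = 28.
No other feasible combination does better.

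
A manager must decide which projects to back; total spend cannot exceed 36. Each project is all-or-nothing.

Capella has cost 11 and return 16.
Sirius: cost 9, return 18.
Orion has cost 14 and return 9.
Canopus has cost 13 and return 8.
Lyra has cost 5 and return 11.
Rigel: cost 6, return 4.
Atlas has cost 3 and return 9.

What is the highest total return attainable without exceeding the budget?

58

Capella + Sirius + Lyra + Rigel + Atlas: cost 11 + 9 + 5 + 6 + 3 = 34 ≤ 36, return 16 + 18 + 11 + 4 + 9 = 58.
Capella + Sirius + Canopus + Atlas: cost 11 + 9 + 13 + 3 = 36 ≤ 36, return 16 + 18 + 8 + 9 = 51.
Capella + Sirius + Lyra + Atlas: cost 11 + 9 + 5 + 3 = 28 ≤ 36, return 16 + 18 + 11 + 9 = 54.
Best is Capella, Sirius, Lyra, Rigel, and Atlas with total return 58.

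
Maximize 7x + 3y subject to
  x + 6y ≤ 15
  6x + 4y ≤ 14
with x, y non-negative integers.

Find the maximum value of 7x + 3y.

14

(x,y)=(2,0): 1·2+6·0=2≤15, 6·2+4·0=12≤14, objective 14.
(x,y)=(1,1): 1·1+6·1=7≤15, 6·1+4·1=10≤14, objective 10.
(x,y)=(1,0): 1·1+6·0=1≤15, 6·1+4·0=6≤14, objective 7.
The best lattice point is (2,0), giving 14.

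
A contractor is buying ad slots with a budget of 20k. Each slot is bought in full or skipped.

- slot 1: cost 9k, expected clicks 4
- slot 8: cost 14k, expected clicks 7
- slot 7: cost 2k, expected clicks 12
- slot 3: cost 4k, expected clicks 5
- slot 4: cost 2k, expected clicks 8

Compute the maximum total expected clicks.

29

slot 7 + slot 3 + slot 4: cost 2 + 4 + 2 = 8 ≤ 20, expected clicks 12 + 5 + 8 = 25.
slot 8 + slot 7 + slot 4: cost 14 + 2 + 2 = 18 ≤ 20, expected clicks 7 + 12 + 8 = 27.
slot 1 + slot 7 + slot 3 + slot 4: cost 9 + 2 + 4 + 2 = 17 ≤ 20, expected clicks 4 + 12 + 5 + 8 = 29.
Best is slot 1, slot 7, slot 3, and slot 4 with total expected clicks 29.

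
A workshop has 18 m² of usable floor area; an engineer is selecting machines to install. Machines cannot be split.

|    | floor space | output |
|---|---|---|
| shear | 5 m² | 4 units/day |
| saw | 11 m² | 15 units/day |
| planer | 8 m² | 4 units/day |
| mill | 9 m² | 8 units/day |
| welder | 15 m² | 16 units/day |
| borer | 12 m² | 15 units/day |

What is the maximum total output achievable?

This is an integer program with binary decision variables.
Allowing fractional choices, the relaxed optimum would be about 23.8, but machines are indivisible.
shear + borer: floor space 5 + 12 = 17 ≤ 18, output 4 + 15 = 19.
shear + saw: floor space 5 + 11 = 16 ≤ 18, output 4 + 15 = 19.
The maximum output is 19; one optimal choice is shear and saw.

19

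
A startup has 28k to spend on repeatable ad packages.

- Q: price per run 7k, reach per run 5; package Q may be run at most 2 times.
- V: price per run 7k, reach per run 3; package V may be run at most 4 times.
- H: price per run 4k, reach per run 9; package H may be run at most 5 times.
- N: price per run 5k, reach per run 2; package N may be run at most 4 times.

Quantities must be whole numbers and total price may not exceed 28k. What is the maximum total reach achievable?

50

H has the best ratio (9/4); taking only H gives at most 5×9 = 45 (stopped by the supply cap of 5).
Mixing does better — 1×Q and 5×H: price 27 ≤ 28, reach 1·5 + 5·9 = 50.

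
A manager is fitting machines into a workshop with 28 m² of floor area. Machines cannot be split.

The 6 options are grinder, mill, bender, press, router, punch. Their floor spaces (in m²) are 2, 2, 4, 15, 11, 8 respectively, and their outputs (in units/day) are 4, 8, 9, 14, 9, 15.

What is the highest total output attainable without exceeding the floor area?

Treat it as a binary knapsack problem.
grinder + mill + bender + router + punch: floor space 2 + 2 + 4 + 11 + 8 = 27 ≤ 28, output 4 + 8 + 9 + 9 + 15 = 45.
mill + bender + router + punch: floor space 2 + 4 + 11 + 8 = 25 ≤ 28, output 8 + 9 + 9 + 15 = 41.
grinder + mill + press + punch: floor space 2 + 2 + 15 + 8 = 27 ≤ 28, output 4 + 8 + 14 + 15 = 41.
Best is grinder, mill, bender, router, and punch with total output 45.

45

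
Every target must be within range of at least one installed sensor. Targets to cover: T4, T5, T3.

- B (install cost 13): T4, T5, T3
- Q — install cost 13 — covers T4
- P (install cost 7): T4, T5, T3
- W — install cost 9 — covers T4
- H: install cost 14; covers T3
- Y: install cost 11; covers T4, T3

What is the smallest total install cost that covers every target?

This is an integer covering problem.
P alone covers T4, T5, T3 — every target.
Total install cost: 7.
No cover costs less than 7.

7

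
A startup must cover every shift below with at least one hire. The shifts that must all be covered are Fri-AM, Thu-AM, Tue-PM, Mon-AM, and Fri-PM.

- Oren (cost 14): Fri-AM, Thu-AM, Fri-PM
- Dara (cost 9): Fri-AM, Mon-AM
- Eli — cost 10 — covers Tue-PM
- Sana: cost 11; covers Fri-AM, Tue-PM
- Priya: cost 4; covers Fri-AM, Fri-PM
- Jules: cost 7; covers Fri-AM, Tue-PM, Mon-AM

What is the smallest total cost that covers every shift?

The greedy cost-per-new-shift heuristic would pick Priya, Jules, and Oren for 25, but a cheaper cover exists.
Choose Oren and Jules: together they cover Fri-AM, Thu-AM, Tue-PM, Mon-AM, Fri-PM — every shift.
Total cost: 14 + 7 = 21.
No cover costs less than 21.

21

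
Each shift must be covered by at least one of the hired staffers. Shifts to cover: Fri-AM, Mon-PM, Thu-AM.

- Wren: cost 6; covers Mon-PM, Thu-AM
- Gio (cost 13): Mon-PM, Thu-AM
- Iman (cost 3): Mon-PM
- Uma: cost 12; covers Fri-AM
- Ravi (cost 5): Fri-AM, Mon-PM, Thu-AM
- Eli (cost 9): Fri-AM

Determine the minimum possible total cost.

Ravi alone covers Fri-AM, Mon-PM, Thu-AM — every shift.
Total cost: 5.
No cover costs less than 5.

5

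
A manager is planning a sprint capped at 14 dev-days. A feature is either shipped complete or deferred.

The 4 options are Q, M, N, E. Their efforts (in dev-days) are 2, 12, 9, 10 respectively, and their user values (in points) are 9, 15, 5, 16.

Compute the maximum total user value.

Allowing fractional choices, the relaxed optimum would be about 27.5, but features are indivisible.
Q + E: effort 2 + 10 = 12 ≤ 14, user value 9 + 16 = 25.
Q + M: effort 2 + 12 = 14 ≤ 14, user value 9 + 15 = 24.
E: effort 10 ≤ 14, user value 16.
Best is Q and E with total user value 25.

25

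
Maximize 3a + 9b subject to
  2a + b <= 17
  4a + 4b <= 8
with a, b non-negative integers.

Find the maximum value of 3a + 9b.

18

(a,b)=(0,2): 2·0+1·2=2≤17, 4·0+4·2=8≤8, objective 18.
(a,b)=(1,1): 2·1+1·1=3≤17, 4·1+4·1=8≤8, objective 12.
(a,b)=(0,1): 2·0+1·1=1≤17, 4·0+4·1=4≤8, objective 9.
The best lattice point is (0,2), giving 18.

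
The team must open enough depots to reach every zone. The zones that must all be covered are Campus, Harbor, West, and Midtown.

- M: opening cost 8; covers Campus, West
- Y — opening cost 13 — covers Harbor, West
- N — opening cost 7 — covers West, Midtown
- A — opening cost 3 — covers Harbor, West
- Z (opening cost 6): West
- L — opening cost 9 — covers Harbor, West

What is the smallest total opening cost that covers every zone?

18

Choose M, N, and A: together they cover Campus, Harbor, West, Midtown — every zone.
Total opening cost: 8 + 7 + 3 = 18.
No cover costs less than 18.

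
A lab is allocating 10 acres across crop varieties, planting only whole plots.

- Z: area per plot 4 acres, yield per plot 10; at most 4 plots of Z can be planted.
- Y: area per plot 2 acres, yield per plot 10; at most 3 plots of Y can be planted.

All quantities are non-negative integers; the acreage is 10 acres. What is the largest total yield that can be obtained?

Y has the best ratio (10/2); taking only Y gives at most 3×10 = 30 (stopped by the supply cap of 3).
Mixing does better — 1×Z and 3×Y: area 10 ≤ 10, yield 1·10 + 3·10 = 40.

40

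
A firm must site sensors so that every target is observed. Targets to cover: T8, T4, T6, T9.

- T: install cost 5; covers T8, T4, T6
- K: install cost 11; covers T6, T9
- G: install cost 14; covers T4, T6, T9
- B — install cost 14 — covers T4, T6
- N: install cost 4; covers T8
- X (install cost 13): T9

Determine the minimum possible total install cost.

16

Choose T and K: together they cover T8, T4, T6, T9 — every target.
Total install cost: 5 + 11 = 16.
No cover costs less than 16.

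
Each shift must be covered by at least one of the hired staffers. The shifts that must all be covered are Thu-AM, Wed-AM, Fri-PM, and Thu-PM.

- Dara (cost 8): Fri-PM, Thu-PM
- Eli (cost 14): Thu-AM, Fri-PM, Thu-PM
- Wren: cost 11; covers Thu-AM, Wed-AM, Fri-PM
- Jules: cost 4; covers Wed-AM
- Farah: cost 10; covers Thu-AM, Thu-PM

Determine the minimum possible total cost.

This is a weighted set-cover instance.
The greedy cost-per-new-shift heuristic would pick Wren and Dara for 19, but a cheaper cover exists.
Choose Eli and Jules: together they cover Thu-AM, Wed-AM, Fri-PM, Thu-PM — every shift.
Total cost: 14 + 4 = 18.
No cover costs less than 18.

18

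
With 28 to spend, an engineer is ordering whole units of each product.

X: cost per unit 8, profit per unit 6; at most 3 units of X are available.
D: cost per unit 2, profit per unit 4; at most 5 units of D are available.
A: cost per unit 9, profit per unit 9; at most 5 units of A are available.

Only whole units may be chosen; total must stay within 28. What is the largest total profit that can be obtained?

Take 5×D and 2×A: cost 28 ≤ 28, profit 5·4 + 2·9 = 38.
D has the best ratio (4/2) and is taken to its limit of 5; remaining capacity is filled optimally with the others.

38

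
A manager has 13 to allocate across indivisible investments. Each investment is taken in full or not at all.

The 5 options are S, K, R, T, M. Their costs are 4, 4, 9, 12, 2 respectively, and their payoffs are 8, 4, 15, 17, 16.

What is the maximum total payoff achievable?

31

Take R and M: cost 9 + 2 = 11 ≤ 13, payoff 15 + 16 = 31.
No other feasible combination does better.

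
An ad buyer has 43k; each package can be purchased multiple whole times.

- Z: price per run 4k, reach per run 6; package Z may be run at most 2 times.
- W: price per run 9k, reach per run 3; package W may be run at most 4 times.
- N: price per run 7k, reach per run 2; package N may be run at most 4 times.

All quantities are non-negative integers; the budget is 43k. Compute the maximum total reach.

23

This is a bounded integer knapsack.
Take 2×Z, 3×W, and 1×N: price 42 ≤ 43, reach 2·6 + 3·3 + 1·2 = 23.
Z has the best ratio (6/4) and is taken to its limit of 2; remaining capacity is filled optimally with the others.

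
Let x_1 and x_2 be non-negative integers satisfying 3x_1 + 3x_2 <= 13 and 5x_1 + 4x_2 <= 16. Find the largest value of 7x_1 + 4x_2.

21

(x_1,x_2)=(3,0): 3·3+3·0=9≤13, 5·3+4·0=15≤16, objective 21.
(x_1,x_2)=(2,1): 3·2+3·1=9≤13, 5·2+4·1=14≤16, objective 18.
No feasible integer point exceeds 21.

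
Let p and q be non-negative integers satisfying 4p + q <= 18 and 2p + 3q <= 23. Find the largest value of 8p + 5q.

49

Relaxing integrality, the LP optimum is 52.80 at (p,q) = (3.1, 5.6), which is not an integer point.
(p,q)=(3,5): 4·3+1·5=17≤18, 2·3+3·5=21≤23, objective 49.
(p,q)=(2,6): 4·2+1·6=14≤18, 2·2+3·6=22≤23, objective 46.
The best lattice point is (3,5), giving 49.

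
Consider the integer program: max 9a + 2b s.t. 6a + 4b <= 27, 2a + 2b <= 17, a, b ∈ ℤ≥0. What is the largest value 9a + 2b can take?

(a,b)=(4,0): 6·4+4·0=24≤27, 2·4+2·0=8≤17, objective 36.
(a,b)=(3,1): 6·3+4·1=22≤27, 2·3+2·1=8≤17, objective 29.
(a,b)=(3,0): 6·3+4·0=18≤27, 2·3+2·0=6≤17, objective 27.
No feasible integer point exceeds 36.

36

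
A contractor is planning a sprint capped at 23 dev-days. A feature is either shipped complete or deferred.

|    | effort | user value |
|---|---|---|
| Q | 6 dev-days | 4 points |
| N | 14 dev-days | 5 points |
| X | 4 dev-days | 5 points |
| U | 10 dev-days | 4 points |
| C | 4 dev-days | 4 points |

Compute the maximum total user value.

This is a 0-1 knapsack instance.
Allowing fractional choices, the relaxed optimum would be about 16.6, but features are indivisible.
X + U + C: effort 4 + 10 + 4 = 18 ≤ 23, user value 5 + 4 + 4 = 13.
N + X + C: effort 14 + 4 + 4 = 22 ≤ 23, user value 5 + 5 + 4 = 14.
Q + X + C: effort 6 + 4 + 4 = 14 ≤ 23, user value 4 + 5 + 4 = 13.
Best is N, X, and C with total user value 14.

14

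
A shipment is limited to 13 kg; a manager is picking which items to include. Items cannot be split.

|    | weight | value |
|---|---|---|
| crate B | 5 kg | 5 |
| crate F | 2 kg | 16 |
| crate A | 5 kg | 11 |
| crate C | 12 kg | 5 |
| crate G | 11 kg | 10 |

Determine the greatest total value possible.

32

Allowing fractional choices, the relaxed optimum would be about 32.9, but items are indivisible.
crate B + crate F + crate A: weight 5 + 2 + 5 = 12 ≤ 13, value 5 + 16 + 11 = 32.
crate F + crate A: weight 2 + 5 = 7 ≤ 13, value 16 + 11 = 27.
crate F + crate G: weight 2 + 11 = 13 ≤ 13, value 16 + 10 = 26.
Best is crate B, crate F, and crate A with total value 32.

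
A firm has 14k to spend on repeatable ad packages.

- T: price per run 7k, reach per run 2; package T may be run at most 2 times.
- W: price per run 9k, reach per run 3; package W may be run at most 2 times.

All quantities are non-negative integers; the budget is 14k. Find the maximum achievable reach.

4

2×T: price 14 ≤ 14, reach 2·2 = 4.
1×W: price 9 ≤ 14, reach 1·3 = 3.
Best is 4.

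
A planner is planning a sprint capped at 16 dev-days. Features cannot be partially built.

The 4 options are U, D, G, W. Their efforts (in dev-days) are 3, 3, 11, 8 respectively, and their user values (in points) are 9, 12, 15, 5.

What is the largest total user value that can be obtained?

27

Allowing fractional choices, the relaxed optimum would be about 34.6, but features are indivisible.
D + G: effort 3 + 11 = 14 ≤ 16, user value 12 + 15 = 27.
U + D + W: effort 3 + 3 + 8 = 14 ≤ 16, user value 9 + 12 + 5 = 26.
Best is D and G with total user value 27.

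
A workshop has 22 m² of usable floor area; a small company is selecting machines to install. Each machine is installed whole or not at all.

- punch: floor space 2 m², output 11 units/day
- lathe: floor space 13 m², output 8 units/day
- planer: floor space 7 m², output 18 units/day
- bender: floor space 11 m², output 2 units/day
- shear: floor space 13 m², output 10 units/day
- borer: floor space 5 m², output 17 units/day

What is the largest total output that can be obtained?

46

Take punch, planer, and borer: floor space 2 + 7 + 5 = 14 ≤ 22, output 11 + 18 + 17 = 46.
No other feasible combination does better.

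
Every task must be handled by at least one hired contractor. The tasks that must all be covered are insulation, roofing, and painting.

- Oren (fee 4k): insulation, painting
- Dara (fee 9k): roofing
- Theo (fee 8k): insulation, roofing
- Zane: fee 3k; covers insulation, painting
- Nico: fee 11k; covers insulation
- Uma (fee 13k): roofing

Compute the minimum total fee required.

11

Choose Theo and Zane: together they cover insulation, roofing, painting — every task.
Total fee: 8 + 3 = 11.
No cover costs less than 11.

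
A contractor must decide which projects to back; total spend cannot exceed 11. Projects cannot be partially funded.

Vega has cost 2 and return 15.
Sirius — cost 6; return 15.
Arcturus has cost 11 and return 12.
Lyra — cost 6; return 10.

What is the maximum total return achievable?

30

Vega + Sirius: cost 2 + 6 = 8 ≤ 11, return 15 + 15 = 30.
Vega + Lyra: cost 2 + 6 = 8 ≤ 11, return 15 + 10 = 25.
Vega: cost 2 ≤ 11, return 15.
Best is Vega and Sirius with total return 30.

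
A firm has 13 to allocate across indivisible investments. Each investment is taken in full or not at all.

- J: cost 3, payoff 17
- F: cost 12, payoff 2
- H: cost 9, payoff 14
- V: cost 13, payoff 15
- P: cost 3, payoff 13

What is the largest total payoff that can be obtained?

This is a 0-1 knapsack instance.
Take J and H: cost 3 + 9 = 12 ≤ 13, payoff 17 + 14 = 31.
No other feasible combination does better.

31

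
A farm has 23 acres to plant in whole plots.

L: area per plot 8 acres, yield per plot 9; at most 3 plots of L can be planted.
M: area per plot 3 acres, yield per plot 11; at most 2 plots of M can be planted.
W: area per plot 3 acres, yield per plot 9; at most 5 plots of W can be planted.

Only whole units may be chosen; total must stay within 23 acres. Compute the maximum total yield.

67

2×M and 5×W: area 21 ≤ 23, yield 2·11 + 5·9 = 67.
2×M and 4×W: area 18 ≤ 23, yield 2·11 + 4·9 = 58.
Best is 67.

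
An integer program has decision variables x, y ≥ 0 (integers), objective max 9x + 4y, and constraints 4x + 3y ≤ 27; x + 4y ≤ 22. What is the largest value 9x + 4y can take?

Relaxing integrality, the LP optimum is 60.75 at (x,y) = (6.75, 0), which is not an integer point.
(x,y)=(6,1): 4·6+3·1=27≤27, 1·6+4·1=10≤22, objective 58.
(x,y)=(6,0): 4·6+3·0=24≤27, 1·6+4·0=6≤22, objective 54.
The best lattice point is (6,1), giving 58.

58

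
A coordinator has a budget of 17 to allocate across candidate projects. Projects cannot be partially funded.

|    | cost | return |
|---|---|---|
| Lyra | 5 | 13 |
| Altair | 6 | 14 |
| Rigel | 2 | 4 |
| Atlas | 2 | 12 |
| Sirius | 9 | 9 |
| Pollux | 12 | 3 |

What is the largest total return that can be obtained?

43

Take Lyra, Altair, Rigel, and Atlas: cost 5 + 6 + 2 + 2 = 15 ≤ 17, return 13 + 14 + 4 + 12 = 43.
No other feasible combination does better.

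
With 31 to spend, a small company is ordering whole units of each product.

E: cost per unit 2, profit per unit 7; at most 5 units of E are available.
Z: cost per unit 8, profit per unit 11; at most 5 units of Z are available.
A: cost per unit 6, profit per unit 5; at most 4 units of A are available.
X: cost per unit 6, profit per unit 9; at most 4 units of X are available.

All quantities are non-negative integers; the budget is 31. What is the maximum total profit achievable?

5×E and 3×X: cost 28 ≤ 31, profit 5·7 + 3·9 = 62.
5×E, 1×Z, and 2×X: cost 30 ≤ 31, profit 5·7 + 1·11 + 2·9 = 64.
Best is 64.

64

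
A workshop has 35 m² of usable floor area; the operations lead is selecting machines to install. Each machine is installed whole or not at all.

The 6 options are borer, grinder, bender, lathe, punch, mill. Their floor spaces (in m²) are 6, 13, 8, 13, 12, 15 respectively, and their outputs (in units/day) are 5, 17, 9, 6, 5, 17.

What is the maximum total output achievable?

grinder + mill: floor space 13 + 15 = 28 ≤ 35, output 17 + 17 = 34.
borer + grinder + mill: floor space 6 + 13 + 15 = 34 ≤ 35, output 5 + 17 + 17 = 39.
grinder + bender + lathe: floor space 13 + 8 + 13 = 34 ≤ 35, output 17 + 9 + 6 = 32.
Best is borer, grinder, and mill with total output 39.

39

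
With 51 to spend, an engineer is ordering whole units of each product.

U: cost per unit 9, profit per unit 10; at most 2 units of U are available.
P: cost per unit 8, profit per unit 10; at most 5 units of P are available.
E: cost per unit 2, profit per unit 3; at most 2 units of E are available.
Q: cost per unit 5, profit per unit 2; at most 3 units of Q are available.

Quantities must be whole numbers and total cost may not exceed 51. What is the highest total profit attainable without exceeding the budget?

63

This is a bounded integer knapsack.
E has the best ratio (3/2); taking only E gives at most 2×3 = 6 (stopped by the supply cap of 2).
Mixing does better — 1×U, 5×P, and 1×E: cost 51 ≤ 51, profit 1·10 + 5·10 + 1·3 = 63.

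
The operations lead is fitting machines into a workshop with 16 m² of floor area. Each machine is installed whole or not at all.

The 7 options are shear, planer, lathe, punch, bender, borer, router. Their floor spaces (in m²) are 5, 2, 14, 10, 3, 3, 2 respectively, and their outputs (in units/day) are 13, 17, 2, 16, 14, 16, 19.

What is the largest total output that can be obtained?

79

planer + bender + borer + router: floor space 2 + 3 + 3 + 2 = 10 ≤ 16, output 17 + 14 + 16 + 19 = 66.
shear + planer + borer + router: floor space 5 + 2 + 3 + 2 = 12 ≤ 16, output 13 + 17 + 16 + 19 = 65.
shear + planer + bender + borer + router: floor space 5 + 2 + 3 + 3 + 2 = 15 ≤ 16, output 13 + 17 + 14 + 16 + 19 = 79.
Best is shear, planer, bender, borer, and router with total output 79.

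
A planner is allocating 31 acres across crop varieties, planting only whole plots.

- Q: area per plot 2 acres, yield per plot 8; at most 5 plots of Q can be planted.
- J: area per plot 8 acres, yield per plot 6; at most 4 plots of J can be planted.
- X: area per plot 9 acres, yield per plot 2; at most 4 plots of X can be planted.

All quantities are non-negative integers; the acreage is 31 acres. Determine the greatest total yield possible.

52

Q has the best ratio (8/2); taking only Q gives at most 5×8 = 40 (stopped by the supply cap of 5).
Mixing does better — 5×Q and 2×J: area 26 ≤ 31, yield 5·8 + 2·6 = 52.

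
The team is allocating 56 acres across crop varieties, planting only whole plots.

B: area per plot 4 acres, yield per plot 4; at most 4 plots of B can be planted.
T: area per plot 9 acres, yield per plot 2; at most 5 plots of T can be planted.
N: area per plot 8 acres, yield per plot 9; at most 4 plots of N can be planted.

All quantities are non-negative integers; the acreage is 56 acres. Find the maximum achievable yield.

This is a bounded integer knapsack.
N has the best ratio (9/8); taking only N gives at most 4×9 = 36 (stopped by the supply cap of 4).
Mixing does better — 4×B and 4×N: area 48 ≤ 56, yield 4·4 + 4·9 = 52.

52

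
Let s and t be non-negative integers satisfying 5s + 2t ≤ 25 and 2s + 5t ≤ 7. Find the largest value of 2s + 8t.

10

Relaxing integrality, the LP optimum is 11.20 at (s,t) = (0, 1.4), which is not an integer point.
(s,t)=(1,1): 5·1+2·1=7≤25, 2·1+5·1=7≤7, objective 10.
(s,t)=(0,1): 5·0+2·1=2≤25, 2·0+5·1=5≤7, objective 8.
(s,t)=(2,0): 5·2+2·0=10≤25, 2·2+5·0=4≤7, objective 4.
The best lattice point is (1,1), giving 10.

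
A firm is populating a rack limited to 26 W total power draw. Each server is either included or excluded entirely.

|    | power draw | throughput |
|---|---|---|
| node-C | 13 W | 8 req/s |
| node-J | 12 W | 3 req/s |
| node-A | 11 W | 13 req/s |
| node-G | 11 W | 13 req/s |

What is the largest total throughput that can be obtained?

26

This is a 0-1 knapsack instance.
Allowing fractional choices, the relaxed optimum would be about 28.5, but servers are indivisible.
node-A + node-G: power draw 11 + 11 = 22 ≤ 26, throughput 13 + 13 = 26.
node-C + node-G: power draw 13 + 11 = 24 ≤ 26, throughput 8 + 13 = 21.
node-C + node-A: power draw 13 + 11 = 24 ≤ 26, throughput 8 + 13 = 21.
Best is node-A and node-G with total throughput 26.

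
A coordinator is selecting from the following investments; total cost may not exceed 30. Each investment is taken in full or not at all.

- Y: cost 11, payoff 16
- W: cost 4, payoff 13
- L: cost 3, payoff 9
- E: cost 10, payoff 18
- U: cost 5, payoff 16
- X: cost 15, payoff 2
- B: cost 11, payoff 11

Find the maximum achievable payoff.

63

This is an integer program with binary decision variables.
Take Y, W, E, and U: cost 11 + 4 + 10 + 5 = 30 ≤ 30, payoff 16 + 13 + 18 + 16 = 63.
No other feasible combination does better.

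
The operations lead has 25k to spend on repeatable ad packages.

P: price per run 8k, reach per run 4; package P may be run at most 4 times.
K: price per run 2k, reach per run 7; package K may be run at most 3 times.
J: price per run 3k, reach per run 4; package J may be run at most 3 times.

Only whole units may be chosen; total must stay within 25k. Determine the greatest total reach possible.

1×P, 3×K, and 3×J: price 23 ≤ 25, reach 1·4 + 3·7 + 3·4 = 37.
3×K and 3×J: price 15 ≤ 25, reach 3·7 + 3·4 = 33.
Best is 37.

37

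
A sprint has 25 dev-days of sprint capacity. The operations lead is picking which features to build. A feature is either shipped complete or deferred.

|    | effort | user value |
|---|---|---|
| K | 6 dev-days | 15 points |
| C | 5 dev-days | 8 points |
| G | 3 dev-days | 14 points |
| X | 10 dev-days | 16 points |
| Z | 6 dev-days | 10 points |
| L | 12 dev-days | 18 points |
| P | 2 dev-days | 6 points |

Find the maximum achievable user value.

55

Allowing fractional choices, the relaxed optimum would be about 57.8, but features are indivisible.
K + G + X + Z: effort 6 + 3 + 10 + 6 = 25 ≤ 25, user value 15 + 14 + 16 + 10 = 55.
K + C + G + Z + P: effort 6 + 5 + 3 + 6 + 2 = 22 ≤ 25, user value 15 + 8 + 14 + 10 + 6 = 53.
Best is K, G, X, and Z with total user value 55.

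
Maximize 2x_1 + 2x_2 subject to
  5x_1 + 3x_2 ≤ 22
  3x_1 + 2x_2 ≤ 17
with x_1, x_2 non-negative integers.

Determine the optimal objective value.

14

(x_1,x_2)=(0,7): 5·0+3·7=21≤22, 3·0+2·7=14≤17, objective 14.
(x_1,x_2)=(0,6): 5·0+3·6=18≤22, 3·0+2·6=12≤17, objective 12.
No feasible integer point exceeds 14.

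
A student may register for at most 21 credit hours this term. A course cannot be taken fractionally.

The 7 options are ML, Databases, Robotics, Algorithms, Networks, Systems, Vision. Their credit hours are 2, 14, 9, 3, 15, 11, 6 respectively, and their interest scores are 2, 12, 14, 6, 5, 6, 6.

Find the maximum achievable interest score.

28

This is an integer program with binary decision variables.
Take ML, Robotics, Algorithms, and Vision: credit hours 2 + 9 + 3 + 6 = 20 ≤ 21, interest score 2 + 14 + 6 + 6 = 28.
No other feasible combination does better.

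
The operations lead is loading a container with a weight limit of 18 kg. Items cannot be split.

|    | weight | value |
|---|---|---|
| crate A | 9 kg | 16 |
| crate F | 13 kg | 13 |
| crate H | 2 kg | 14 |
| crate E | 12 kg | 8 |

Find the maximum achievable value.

Allowing fractional choices, the relaxed optimum would be about 37.0, but items are indivisible.
crate A + crate H: weight 9 + 2 = 11 ≤ 18, value 16 + 14 = 30.
crate F + crate H: weight 13 + 2 = 15 ≤ 18, value 13 + 14 = 27.
Best is crate A and crate H with total value 30.

30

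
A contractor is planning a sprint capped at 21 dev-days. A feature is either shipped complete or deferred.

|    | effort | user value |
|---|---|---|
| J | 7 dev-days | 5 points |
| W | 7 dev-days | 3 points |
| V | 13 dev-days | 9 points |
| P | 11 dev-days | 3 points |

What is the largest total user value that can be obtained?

This is a 0-1 knapsack instance.
Take J and V: effort 7 + 13 = 20 ≤ 21, user value 5 + 9 = 14.
No other feasible combination does better.

14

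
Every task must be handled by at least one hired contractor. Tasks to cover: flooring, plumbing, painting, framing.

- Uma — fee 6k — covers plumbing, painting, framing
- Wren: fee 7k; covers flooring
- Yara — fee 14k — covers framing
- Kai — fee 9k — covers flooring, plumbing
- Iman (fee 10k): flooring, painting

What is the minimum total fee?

13

This is an integer covering problem.
Choose Uma and Wren: together they cover flooring, plumbing, painting, framing — every task.
Total fee: 6 + 7 = 13.
No cover costs less than 13.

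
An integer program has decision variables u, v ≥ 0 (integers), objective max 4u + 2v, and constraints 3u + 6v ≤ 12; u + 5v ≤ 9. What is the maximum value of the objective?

(u,v)=(4,0): 3·4+6·0=12≤12, 1·4+5·0=4≤9, objective 16.
(u,v)=(3,0): 3·3+6·0=9≤12, 1·3+5·0=3≤9, objective 12.
No feasible integer point exceeds 16.

16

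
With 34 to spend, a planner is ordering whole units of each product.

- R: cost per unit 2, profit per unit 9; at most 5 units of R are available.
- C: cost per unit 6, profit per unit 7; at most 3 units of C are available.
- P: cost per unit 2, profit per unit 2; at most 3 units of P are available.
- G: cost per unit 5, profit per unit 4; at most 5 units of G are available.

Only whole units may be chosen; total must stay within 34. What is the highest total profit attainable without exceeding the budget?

72

5×R, 3×C, and 3×P: cost 34 ≤ 34, profit 5·9 + 3·7 + 3·2 = 72.
5×R, 3×C, and 1×G: cost 33 ≤ 34, profit 5·9 + 3·7 + 1·4 = 70.
Best is 72.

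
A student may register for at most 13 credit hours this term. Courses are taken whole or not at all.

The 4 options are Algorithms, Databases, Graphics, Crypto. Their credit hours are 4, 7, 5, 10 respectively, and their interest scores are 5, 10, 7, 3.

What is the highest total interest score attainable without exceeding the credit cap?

17

This is an integer program with binary decision variables.
Allowing fractional choices, the relaxed optimum would be about 18.2, but courses are indivisible.
Databases + Graphics: credit hours 7 + 5 = 12 ≤ 13, interest score 10 + 7 = 17.
Algorithms + Databases: credit hours 4 + 7 = 11 ≤ 13, interest score 5 + 10 = 15.
Algorithms + Graphics: credit hours 4 + 5 = 9 ≤ 13, interest score 5 + 7 = 12.
Best is Databases and Graphics with total interest score 17.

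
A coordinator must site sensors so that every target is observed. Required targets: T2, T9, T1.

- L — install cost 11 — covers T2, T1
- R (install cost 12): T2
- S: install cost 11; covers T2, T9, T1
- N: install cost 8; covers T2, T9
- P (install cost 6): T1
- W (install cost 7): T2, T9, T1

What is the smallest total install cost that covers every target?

W alone covers T2, T9, T1 — every target.
Total install cost: 7.
No cover costs less than 7.

7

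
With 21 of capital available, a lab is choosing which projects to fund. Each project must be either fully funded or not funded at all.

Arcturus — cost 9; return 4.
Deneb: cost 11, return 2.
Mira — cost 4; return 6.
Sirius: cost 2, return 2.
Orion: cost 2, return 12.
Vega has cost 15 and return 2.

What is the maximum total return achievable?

24

Take Arcturus, Mira, Sirius, and Orion: cost 9 + 4 + 2 + 2 = 17 ≤ 21, return 4 + 6 + 2 + 12 = 24.
No other feasible combination does better.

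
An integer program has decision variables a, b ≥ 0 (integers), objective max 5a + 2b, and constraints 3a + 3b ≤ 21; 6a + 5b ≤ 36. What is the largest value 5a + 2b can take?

(a,b)=(6,0) is feasible, giving 30.
(a,b)=(5,1) is feasible, giving 27.
(a,b)=(5,0) is feasible, giving 25.
No feasible integer point exceeds 30.

30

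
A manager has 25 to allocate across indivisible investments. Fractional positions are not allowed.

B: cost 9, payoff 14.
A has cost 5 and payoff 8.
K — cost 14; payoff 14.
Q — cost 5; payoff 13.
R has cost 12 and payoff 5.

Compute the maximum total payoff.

This is an integer program with binary decision variables.
A + K + Q: cost 5 + 14 + 5 = 24 ≤ 25, payoff 8 + 14 + 13 = 35.
B + A + Q: cost 9 + 5 + 5 = 19 ≤ 25, payoff 14 + 8 + 13 = 35.
B + K: cost 9 + 14 = 23 ≤ 25, payoff 14 + 14 = 28.
The maximum payoff is 35; one optimal choice is B, A, and Q.

35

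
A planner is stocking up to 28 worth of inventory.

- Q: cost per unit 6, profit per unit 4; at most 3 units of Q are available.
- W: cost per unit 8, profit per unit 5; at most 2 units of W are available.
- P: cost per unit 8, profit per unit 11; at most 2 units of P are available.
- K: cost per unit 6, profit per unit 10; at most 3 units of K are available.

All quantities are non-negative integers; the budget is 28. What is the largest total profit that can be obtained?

2×P and 2×K: cost 28 ≤ 28, profit 2·11 + 2·10 = 42.
1×P and 3×K: cost 26 ≤ 28, profit 1·11 + 3·10 = 41.
Best is 42.

42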